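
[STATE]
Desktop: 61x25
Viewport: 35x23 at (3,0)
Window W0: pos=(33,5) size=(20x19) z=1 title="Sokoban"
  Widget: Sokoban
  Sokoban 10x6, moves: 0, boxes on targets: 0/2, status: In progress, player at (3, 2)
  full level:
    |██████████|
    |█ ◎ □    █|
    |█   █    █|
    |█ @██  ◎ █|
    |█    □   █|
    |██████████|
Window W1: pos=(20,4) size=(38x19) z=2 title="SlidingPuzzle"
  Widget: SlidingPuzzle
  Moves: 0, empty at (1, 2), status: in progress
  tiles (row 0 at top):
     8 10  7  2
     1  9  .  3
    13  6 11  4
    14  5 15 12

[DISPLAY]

                                   
                                   
                                   
                                   
                 ┏━━━━━━━━━━━━━━━━━
                 ┃ SlidingPuzzle   
                 ┠─────────────────
                 ┃┌────┬────┬────┬─
                 ┃│  8 │ 10 │  7 │ 
                 ┃├────┼────┼────┼─
                 ┃│  1 │  9 │    │ 
                 ┃├────┼────┼────┼─
                 ┃│ 13 │  6 │ 11 │ 
                 ┃├────┼────┼────┼─
                 ┃│ 14 │  5 │ 15 │ 
                 ┃└────┴────┴────┴─
                 ┃Moves: 0         
                 ┃                 
                 ┃                 
                 ┃                 
                 ┃                 
                 ┃                 
                 ┗━━━━━━━━━━━━━━━━━


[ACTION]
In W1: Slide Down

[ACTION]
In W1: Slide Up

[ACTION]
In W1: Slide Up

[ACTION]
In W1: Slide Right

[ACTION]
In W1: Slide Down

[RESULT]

                                   
                                   
                                   
                                   
                 ┏━━━━━━━━━━━━━━━━━
                 ┃ SlidingPuzzle   
                 ┠─────────────────
                 ┃┌────┬────┬────┬─
                 ┃│  8 │ 10 │  7 │ 
                 ┃├────┼────┼────┼─
                 ┃│  1 │    │ 11 │ 
                 ┃├────┼────┼────┼─
                 ┃│ 13 │  9 │  6 │ 
                 ┃├────┼────┼────┼─
                 ┃│ 14 │  5 │ 15 │ 
                 ┃└────┴────┴────┴─
                 ┃Moves: 5         
                 ┃                 
                 ┃                 
                 ┃                 
                 ┃                 
                 ┃                 
                 ┗━━━━━━━━━━━━━━━━━


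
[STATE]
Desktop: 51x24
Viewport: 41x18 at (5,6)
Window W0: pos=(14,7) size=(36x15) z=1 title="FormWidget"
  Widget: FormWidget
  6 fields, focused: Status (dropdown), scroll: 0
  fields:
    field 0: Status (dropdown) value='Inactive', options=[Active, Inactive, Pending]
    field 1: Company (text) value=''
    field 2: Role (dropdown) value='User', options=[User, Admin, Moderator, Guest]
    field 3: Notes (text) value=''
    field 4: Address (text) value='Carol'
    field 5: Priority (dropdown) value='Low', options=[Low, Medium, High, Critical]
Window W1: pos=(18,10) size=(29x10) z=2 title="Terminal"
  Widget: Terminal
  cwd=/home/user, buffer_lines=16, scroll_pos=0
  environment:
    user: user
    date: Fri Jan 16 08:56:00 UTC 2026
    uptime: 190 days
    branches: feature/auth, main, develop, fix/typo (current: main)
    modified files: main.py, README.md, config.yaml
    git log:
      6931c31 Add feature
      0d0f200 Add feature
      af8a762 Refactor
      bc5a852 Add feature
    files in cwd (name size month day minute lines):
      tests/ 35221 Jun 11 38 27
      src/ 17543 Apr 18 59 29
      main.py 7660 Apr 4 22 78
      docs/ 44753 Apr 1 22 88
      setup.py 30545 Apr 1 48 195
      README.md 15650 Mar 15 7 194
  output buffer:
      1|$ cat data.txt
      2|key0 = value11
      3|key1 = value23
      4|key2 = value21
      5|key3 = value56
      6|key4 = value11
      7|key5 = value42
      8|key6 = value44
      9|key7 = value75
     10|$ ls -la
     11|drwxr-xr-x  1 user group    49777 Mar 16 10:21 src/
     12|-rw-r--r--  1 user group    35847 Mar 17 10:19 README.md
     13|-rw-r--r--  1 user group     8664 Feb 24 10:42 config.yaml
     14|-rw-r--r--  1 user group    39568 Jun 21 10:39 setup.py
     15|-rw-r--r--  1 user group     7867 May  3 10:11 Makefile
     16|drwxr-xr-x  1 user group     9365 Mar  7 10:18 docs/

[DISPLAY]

                                         
         ┏━━━━━━━━━━━━━━━━━━━━━━━━━━━━━━━
         ┃ FormWidget                    
         ┠───────────────────────────────
         ┃> S┏━━━━━━━━━━━━━━━━━━━━━━━━━━━
         ┃  C┃ Terminal                  
         ┃  R┠───────────────────────────
         ┃  N┃$ cat data.txt             
         ┃  A┃key0 = value11             
         ┃  P┃key1 = value23             
         ┃   ┃key2 = value21             
         ┃   ┃key3 = value56             
         ┃   ┃key4 = value11             
         ┃   ┗━━━━━━━━━━━━━━━━━━━━━━━━━━━
         ┃                               
         ┗━━━━━━━━━━━━━━━━━━━━━━━━━━━━━━━
                                         
                                         


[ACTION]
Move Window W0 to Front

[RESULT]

                                         
         ┏━━━━━━━━━━━━━━━━━━━━━━━━━━━━━━━
         ┃ FormWidget                    
         ┠───────────────────────────────
         ┃> Status:     [Inactive        
         ┃  Company:    [                
         ┃  Role:       [User            
         ┃  Notes:      [                
         ┃  Address:    [Carol           
         ┃  Priority:   [Low             
         ┃                               
         ┃                               
         ┃                               
         ┃                               
         ┃                               
         ┗━━━━━━━━━━━━━━━━━━━━━━━━━━━━━━━
                                         
                                         


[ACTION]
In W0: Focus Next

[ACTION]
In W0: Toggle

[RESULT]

                                         
         ┏━━━━━━━━━━━━━━━━━━━━━━━━━━━━━━━
         ┃ FormWidget                    
         ┠───────────────────────────────
         ┃  Status:     [Inactive        
         ┃> Company:    [                
         ┃  Role:       [User            
         ┃  Notes:      [                
         ┃  Address:    [Carol           
         ┃  Priority:   [Low             
         ┃                               
         ┃                               
         ┃                               
         ┃                               
         ┃                               
         ┗━━━━━━━━━━━━━━━━━━━━━━━━━━━━━━━
                                         
                                         


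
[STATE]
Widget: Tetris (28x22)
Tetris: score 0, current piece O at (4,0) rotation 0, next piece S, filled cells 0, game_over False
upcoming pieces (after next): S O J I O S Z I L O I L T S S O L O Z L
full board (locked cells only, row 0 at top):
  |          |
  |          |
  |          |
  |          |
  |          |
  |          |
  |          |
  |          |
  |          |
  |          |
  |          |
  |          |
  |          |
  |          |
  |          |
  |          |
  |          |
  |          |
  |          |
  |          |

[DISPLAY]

    ▓▓    │Next:            
    ▓▓    │ ░░              
          │░░               
          │                 
          │                 
          │                 
          │Score:           
          │0                
          │                 
          │                 
          │                 
          │                 
          │                 
          │                 
          │                 
          │                 
          │                 
          │                 
          │                 
          │                 
          │                 
          │                 


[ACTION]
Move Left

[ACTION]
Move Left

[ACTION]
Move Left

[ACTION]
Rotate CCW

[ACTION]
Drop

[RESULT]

          │Next:            
 ▓▓       │ ░░              
 ▓▓       │░░               
          │                 
          │                 
          │                 
          │Score:           
          │0                
          │                 
          │                 
          │                 
          │                 
          │                 
          │                 
          │                 
          │                 
          │                 
          │                 
          │                 
          │                 
          │                 
          │                 


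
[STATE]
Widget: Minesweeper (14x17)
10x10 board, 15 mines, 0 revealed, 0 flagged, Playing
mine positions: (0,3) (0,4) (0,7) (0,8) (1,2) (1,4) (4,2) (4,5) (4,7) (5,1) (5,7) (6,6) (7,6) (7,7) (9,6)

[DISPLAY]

■■■■■■■■■■    
■■■■■■■■■■    
■■■■■■■■■■    
■■■■■■■■■■    
■■■■■■■■■■    
■■■■■■■■■■    
■■■■■■■■■■    
■■■■■■■■■■    
■■■■■■■■■■    
■■■■■■■■■■    
              
              
              
              
              
              
              


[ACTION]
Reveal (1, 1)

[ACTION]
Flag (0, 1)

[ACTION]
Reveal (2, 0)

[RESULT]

 1■■■■■■■■    
 1■■■■■■■■    
 1■■■■■■■■    
 1■■■■■■■■    
12■■■■■■■■    
■■■■■■■■■■    
■■■■■■■■■■    
■■■■■■■■■■    
■■■■■■■■■■    
■■■■■■■■■■    
              
              
              
              
              
              
              


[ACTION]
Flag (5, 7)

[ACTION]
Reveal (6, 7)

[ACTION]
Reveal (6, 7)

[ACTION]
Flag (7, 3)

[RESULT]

 1■■■■■■■■    
 1■■■■■■■■    
 1■■■■■■■■    
 1■■■■■■■■    
12■■■■■■■■    
■■■■■■■⚑■■    
■■■■■■■4■■    
■■■⚑■■■■■■    
■■■■■■■■■■    
■■■■■■■■■■    
              
              
              
              
              
              
              


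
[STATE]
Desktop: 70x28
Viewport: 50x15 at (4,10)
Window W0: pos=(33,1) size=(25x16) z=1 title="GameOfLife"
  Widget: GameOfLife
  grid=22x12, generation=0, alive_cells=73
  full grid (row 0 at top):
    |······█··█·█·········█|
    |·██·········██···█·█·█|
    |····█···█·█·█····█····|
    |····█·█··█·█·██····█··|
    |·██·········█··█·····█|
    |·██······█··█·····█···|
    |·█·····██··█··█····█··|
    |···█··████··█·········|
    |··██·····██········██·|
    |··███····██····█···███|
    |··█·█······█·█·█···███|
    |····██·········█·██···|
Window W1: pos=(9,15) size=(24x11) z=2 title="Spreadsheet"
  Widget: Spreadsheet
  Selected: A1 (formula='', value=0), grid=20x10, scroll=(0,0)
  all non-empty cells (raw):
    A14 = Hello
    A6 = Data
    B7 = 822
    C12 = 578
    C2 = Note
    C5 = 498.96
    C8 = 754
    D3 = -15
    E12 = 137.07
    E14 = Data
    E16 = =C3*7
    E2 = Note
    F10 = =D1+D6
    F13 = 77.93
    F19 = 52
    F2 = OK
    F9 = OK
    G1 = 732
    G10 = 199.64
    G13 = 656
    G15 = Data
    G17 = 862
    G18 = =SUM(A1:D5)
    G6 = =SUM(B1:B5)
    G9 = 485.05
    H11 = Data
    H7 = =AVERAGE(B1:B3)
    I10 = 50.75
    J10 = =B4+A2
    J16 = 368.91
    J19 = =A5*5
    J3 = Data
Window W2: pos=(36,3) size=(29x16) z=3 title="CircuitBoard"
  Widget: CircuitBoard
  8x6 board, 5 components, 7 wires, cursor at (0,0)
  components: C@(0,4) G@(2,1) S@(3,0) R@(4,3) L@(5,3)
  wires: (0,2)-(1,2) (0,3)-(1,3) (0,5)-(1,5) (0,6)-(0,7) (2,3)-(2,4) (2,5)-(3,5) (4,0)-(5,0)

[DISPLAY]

                             ┃·█┃                 
                             ┃·█┃2       G       ·
                             ┃··┃                 
                             ┃··┃3   S            
                             ┃··┃                 
     ┏━━━━━━━━━━━━━━━━━━━━━━┓┃··┃4   ·           R
     ┃ Spreadsheet          ┃┗━━┃    │            
     ┠──────────────────────┨   ┃5   ·           L
     ┃A1:                   ┃   ┗━━━━━━━━━━━━━━━━━
     ┃       A       B      ┃                     
     ┃----------------------┃                     
     ┃  1      [0]       0  ┃                     
     ┃  2        0       0No┃                     
     ┃  3        0       0  ┃                     
     ┃  4        0       0  ┃                     


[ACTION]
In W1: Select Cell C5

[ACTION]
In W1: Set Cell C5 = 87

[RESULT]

                             ┃·█┃                 
                             ┃·█┃2       G       ·
                             ┃··┃                 
                             ┃··┃3   S            
                             ┃··┃                 
     ┏━━━━━━━━━━━━━━━━━━━━━━┓┃··┃4   ·           R
     ┃ Spreadsheet          ┃┗━━┃    │            
     ┠──────────────────────┨   ┃5   ·           L
     ┃C5: 87                ┃   ┗━━━━━━━━━━━━━━━━━
     ┃       A       B      ┃                     
     ┃----------------------┃                     
     ┃  1        0       0  ┃                     
     ┃  2        0       0No┃                     
     ┃  3        0       0  ┃                     
     ┃  4        0       0  ┃                     


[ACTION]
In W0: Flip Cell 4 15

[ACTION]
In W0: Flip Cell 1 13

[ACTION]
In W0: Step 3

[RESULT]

                             ┃·█┃                 
                             ┃··┃2       G       ·
                             ┃··┃                 
                             ┃··┃3   S            
                             ┃··┃                 
     ┏━━━━━━━━━━━━━━━━━━━━━━┓┃··┃4   ·           R
     ┃ Spreadsheet          ┃┗━━┃    │            
     ┠──────────────────────┨   ┃5   ·           L
     ┃C5: 87                ┃   ┗━━━━━━━━━━━━━━━━━
     ┃       A       B      ┃                     
     ┃----------------------┃                     
     ┃  1        0       0  ┃                     
     ┃  2        0       0No┃                     
     ┃  3        0       0  ┃                     
     ┃  4        0       0  ┃                     


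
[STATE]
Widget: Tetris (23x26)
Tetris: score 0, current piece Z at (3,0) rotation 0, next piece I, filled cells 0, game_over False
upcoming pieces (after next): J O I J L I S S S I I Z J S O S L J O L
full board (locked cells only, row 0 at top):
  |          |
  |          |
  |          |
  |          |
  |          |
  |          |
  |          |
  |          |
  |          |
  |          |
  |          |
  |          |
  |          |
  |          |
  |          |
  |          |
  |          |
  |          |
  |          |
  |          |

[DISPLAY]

   ▓▓     │Next:       
    ▓▓    │████        
          │            
          │            
          │            
          │            
          │Score:      
          │0           
          │            
          │            
          │            
          │            
          │            
          │            
          │            
          │            
          │            
          │            
          │            
          │            
          │            
          │            
          │            
          │            
          │            
          │            


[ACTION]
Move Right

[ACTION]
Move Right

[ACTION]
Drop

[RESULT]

          │Next:       
     ▓▓   │████        
      ▓▓  │            
          │            
          │            
          │            
          │Score:      
          │0           
          │            
          │            
          │            
          │            
          │            
          │            
          │            
          │            
          │            
          │            
          │            
          │            
          │            
          │            
          │            
          │            
          │            
          │            


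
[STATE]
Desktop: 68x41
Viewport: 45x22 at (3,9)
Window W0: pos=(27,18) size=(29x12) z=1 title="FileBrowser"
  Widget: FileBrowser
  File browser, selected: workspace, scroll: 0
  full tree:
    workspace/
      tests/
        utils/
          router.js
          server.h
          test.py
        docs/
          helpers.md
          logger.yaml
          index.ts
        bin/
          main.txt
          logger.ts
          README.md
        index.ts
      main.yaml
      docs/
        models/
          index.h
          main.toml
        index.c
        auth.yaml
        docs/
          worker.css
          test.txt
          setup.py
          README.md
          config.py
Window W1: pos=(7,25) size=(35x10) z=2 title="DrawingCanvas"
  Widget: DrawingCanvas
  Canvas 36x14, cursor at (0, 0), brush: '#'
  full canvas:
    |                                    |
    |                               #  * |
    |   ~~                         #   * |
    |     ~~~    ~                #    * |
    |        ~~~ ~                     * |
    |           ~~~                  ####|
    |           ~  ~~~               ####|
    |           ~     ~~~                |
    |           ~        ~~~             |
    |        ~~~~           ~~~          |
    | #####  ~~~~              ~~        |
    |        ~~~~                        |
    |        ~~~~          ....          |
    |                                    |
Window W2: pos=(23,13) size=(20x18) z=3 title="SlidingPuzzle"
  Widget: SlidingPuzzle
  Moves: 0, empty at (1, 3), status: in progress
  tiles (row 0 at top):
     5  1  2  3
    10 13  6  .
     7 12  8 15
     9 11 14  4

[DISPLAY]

                                             
                                             
                                             
                                             
                    ┏━━━━━━━━━━━━━━━━━━┓     
                    ┃ SlidingPuzzle    ┃     
                    ┠──────────────────┨     
                    ┃┌────┬────┬────┬──┃     
                    ┃│  5 │  1 │  2 │  ┃     
                    ┃├────┼────┼────┼──┃━━━━━
                    ┃│ 10 │ 13 │  6 │  ┃     
                    ┃├────┼────┼────┼──┃─────
                    ┃│  7 │ 12 │  8 │ 1┃/    
                    ┃├────┼────┼────┼──┃     
                    ┃│  9 │ 11 │ 14 │  ┃     
                    ┃└────┴────┴────┴──┃     
    ┏━━━━━━━━━━━━━━━┃Moves: 0          ┃     
    ┃ DrawingCanvas ┃                  ┃     
    ┠───────────────┃                  ┃     
    ┃+              ┃                  ┃     
    ┃               ┃                  ┃━━━━━
    ┃   ~~          ┗━━━━━━━━━━━━━━━━━━┛     


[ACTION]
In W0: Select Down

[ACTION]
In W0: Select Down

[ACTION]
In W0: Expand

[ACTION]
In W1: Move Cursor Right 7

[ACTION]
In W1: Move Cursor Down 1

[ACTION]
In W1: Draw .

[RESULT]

                                             
                                             
                                             
                                             
                    ┏━━━━━━━━━━━━━━━━━━┓     
                    ┃ SlidingPuzzle    ┃     
                    ┠──────────────────┨     
                    ┃┌────┬────┬────┬──┃     
                    ┃│  5 │  1 │  2 │  ┃     
                    ┃├────┼────┼────┼──┃━━━━━
                    ┃│ 10 │ 13 │  6 │  ┃     
                    ┃├────┼────┼────┼──┃─────
                    ┃│  7 │ 12 │  8 │ 1┃/    
                    ┃├────┼────┼────┼──┃     
                    ┃│  9 │ 11 │ 14 │  ┃     
                    ┃└────┴────┴────┴──┃     
    ┏━━━━━━━━━━━━━━━┃Moves: 0          ┃     
    ┃ DrawingCanvas ┃                  ┃     
    ┠───────────────┃                  ┃     
    ┃               ┃                  ┃     
    ┃       .       ┃                  ┃━━━━━
    ┃   ~~          ┗━━━━━━━━━━━━━━━━━━┛     


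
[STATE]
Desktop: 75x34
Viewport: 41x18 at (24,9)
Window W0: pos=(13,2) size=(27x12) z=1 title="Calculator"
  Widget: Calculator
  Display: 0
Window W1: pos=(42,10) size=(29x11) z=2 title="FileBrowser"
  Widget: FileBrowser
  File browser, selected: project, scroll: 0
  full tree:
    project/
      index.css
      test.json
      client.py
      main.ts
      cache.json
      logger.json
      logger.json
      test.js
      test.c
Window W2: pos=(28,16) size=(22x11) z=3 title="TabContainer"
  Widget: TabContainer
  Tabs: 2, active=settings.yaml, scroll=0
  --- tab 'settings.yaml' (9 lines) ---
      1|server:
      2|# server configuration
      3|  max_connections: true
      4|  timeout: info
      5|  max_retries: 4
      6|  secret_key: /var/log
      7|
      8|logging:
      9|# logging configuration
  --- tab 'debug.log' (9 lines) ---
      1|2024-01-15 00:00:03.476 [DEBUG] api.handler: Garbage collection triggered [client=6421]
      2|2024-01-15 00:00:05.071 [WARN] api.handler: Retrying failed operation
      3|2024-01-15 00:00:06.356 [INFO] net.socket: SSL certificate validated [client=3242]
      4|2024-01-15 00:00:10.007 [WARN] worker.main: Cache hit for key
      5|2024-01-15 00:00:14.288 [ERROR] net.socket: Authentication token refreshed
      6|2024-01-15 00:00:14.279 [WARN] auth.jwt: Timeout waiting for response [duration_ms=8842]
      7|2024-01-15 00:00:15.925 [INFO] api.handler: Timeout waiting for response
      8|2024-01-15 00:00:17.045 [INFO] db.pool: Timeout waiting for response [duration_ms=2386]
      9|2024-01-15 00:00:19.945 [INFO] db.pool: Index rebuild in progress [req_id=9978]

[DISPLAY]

6 │ × │        ┃                         
──┼───┤        ┃  ┏━━━━━━━━━━━━━━━━━━━━━━
3 │ - │        ┃  ┃ FileBrowser          
──┴───┘        ┃  ┠──────────────────────
━━━━━━━━━━━━━━━┛  ┃> [-] project/        
                  ┃    index.css         
                  ┃    test.json         
    ┏━━━━━━━━━━━━━━━━━━━━┓ent.py         
    ┃ TabContainer       ┃n.ts           
    ┠────────────────────┨he.json        
    ┃[settings.yaml]│ deb┃ger.json       
    ┃────────────────────┃━━━━━━━━━━━━━━━
    ┃server:             ┃               
    ┃# server configurati┃               
    ┃  max_connections: t┃               
    ┃  timeout: info     ┃               
    ┃  max_retries: 4    ┃               
    ┗━━━━━━━━━━━━━━━━━━━━┛               


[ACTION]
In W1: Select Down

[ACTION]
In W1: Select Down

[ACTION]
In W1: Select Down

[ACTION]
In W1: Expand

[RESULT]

6 │ × │        ┃                         
──┼───┤        ┃  ┏━━━━━━━━━━━━━━━━━━━━━━
3 │ - │        ┃  ┃ FileBrowser          
──┴───┘        ┃  ┠──────────────────────
━━━━━━━━━━━━━━━┛  ┃  [-] project/        
                  ┃    index.css         
                  ┃    test.json         
    ┏━━━━━━━━━━━━━━━━━━━━┓ent.py         
    ┃ TabContainer       ┃n.ts           
    ┠────────────────────┨he.json        
    ┃[settings.yaml]│ deb┃ger.json       
    ┃────────────────────┃━━━━━━━━━━━━━━━
    ┃server:             ┃               
    ┃# server configurati┃               
    ┃  max_connections: t┃               
    ┃  timeout: info     ┃               
    ┃  max_retries: 4    ┃               
    ┗━━━━━━━━━━━━━━━━━━━━┛               


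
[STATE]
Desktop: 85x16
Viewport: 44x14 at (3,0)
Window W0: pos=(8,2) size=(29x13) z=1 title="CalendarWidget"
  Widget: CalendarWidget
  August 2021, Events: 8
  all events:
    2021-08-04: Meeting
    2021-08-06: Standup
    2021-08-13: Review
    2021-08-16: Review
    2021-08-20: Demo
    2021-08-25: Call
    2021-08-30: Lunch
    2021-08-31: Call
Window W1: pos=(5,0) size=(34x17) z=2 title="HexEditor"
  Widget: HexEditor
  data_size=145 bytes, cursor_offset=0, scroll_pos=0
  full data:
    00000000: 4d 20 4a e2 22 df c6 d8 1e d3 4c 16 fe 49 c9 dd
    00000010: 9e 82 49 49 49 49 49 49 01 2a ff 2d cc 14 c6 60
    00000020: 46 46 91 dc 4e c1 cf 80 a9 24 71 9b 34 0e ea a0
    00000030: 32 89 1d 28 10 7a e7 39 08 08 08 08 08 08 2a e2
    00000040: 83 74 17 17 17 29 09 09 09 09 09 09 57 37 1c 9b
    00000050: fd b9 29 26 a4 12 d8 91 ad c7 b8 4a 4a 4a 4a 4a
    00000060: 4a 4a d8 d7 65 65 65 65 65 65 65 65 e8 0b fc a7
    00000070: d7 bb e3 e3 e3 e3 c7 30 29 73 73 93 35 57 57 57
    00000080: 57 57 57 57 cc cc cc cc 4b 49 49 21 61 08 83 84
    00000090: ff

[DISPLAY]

  ┏━━━━━━━━━━━━━━━━━━━━━━━━━━━━━━━━┓        
  ┃ HexEditor                      ┃        
  ┠────────────────────────────────┨        
  ┃00000000  4D 20 4a e2 22 df c6 d┃        
  ┃00000010  9e 82 49 49 49 49 49 4┃        
  ┃00000020  46 46 91 dc 4e c1 cf 8┃        
  ┃00000030  32 89 1d 28 10 7a e7 3┃        
  ┃00000040  83 74 17 17 17 29 09 0┃        
  ┃00000050  fd b9 29 26 a4 12 d8 9┃        
  ┃00000060  4a 4a d8 d7 65 65 65 6┃        
  ┃00000070  d7 bb e3 e3 e3 e3 c7 3┃        
  ┃00000080  57 57 57 57 cc cc cc c┃        
  ┃00000090  ff                    ┃        
  ┃                                ┃        


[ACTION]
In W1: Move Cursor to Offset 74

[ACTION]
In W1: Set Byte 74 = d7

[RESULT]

  ┏━━━━━━━━━━━━━━━━━━━━━━━━━━━━━━━━┓        
  ┃ HexEditor                      ┃        
  ┠────────────────────────────────┨        
  ┃00000000  4d 20 4a e2 22 df c6 d┃        
  ┃00000010  9e 82 49 49 49 49 49 4┃        
  ┃00000020  46 46 91 dc 4e c1 cf 8┃        
  ┃00000030  32 89 1d 28 10 7a e7 3┃        
  ┃00000040  83 74 17 17 17 29 09 0┃        
  ┃00000050  fd b9 29 26 a4 12 d8 9┃        
  ┃00000060  4a 4a d8 d7 65 65 65 6┃        
  ┃00000070  d7 bb e3 e3 e3 e3 c7 3┃        
  ┃00000080  57 57 57 57 cc cc cc c┃        
  ┃00000090  ff                    ┃        
  ┃                                ┃        


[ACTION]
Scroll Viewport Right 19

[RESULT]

━━━━━━━━━━━━━━━━┓                           
                ┃                           
────────────────┨                           
4a e2 22 df c6 d┃                           
49 49 49 49 49 4┃                           
91 dc 4e c1 cf 8┃                           
1d 28 10 7a e7 3┃                           
17 17 17 29 09 0┃                           
29 26 a4 12 d8 9┃                           
d8 d7 65 65 65 6┃                           
e3 e3 e3 e3 c7 3┃                           
57 57 cc cc cc c┃                           
                ┃                           
                ┃                           


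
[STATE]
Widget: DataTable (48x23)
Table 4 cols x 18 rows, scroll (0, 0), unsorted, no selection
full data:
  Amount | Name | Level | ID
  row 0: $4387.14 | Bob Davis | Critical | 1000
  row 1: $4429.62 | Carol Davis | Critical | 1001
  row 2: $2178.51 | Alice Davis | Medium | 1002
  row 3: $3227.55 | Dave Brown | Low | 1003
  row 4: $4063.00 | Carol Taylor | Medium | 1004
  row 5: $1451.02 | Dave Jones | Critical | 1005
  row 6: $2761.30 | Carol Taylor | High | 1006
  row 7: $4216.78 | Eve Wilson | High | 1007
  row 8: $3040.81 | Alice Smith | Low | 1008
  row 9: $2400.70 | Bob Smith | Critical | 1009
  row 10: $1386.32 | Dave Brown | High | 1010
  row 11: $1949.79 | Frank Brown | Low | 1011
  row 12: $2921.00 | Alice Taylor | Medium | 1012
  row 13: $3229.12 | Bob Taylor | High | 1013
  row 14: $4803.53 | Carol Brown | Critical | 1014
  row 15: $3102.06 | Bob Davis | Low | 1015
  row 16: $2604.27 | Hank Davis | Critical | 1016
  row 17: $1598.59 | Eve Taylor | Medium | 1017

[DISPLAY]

Amount  │Name        │Level   │ID               
────────┼────────────┼────────┼────             
$4387.14│Bob Davis   │Critical│1000             
$4429.62│Carol Davis │Critical│1001             
$2178.51│Alice Davis │Medium  │1002             
$3227.55│Dave Brown  │Low     │1003             
$4063.00│Carol Taylor│Medium  │1004             
$1451.02│Dave Jones  │Critical│1005             
$2761.30│Carol Taylor│High    │1006             
$4216.78│Eve Wilson  │High    │1007             
$3040.81│Alice Smith │Low     │1008             
$2400.70│Bob Smith   │Critical│1009             
$1386.32│Dave Brown  │High    │1010             
$1949.79│Frank Brown │Low     │1011             
$2921.00│Alice Taylor│Medium  │1012             
$3229.12│Bob Taylor  │High    │1013             
$4803.53│Carol Brown │Critical│1014             
$3102.06│Bob Davis   │Low     │1015             
$2604.27│Hank Davis  │Critical│1016             
$1598.59│Eve Taylor  │Medium  │1017             
                                                
                                                
                                                


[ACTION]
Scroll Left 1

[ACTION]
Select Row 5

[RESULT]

Amount  │Name        │Level   │ID               
────────┼────────────┼────────┼────             
$4387.14│Bob Davis   │Critical│1000             
$4429.62│Carol Davis │Critical│1001             
$2178.51│Alice Davis │Medium  │1002             
$3227.55│Dave Brown  │Low     │1003             
$4063.00│Carol Taylor│Medium  │1004             
>1451.02│Dave Jones  │Critical│1005             
$2761.30│Carol Taylor│High    │1006             
$4216.78│Eve Wilson  │High    │1007             
$3040.81│Alice Smith │Low     │1008             
$2400.70│Bob Smith   │Critical│1009             
$1386.32│Dave Brown  │High    │1010             
$1949.79│Frank Brown │Low     │1011             
$2921.00│Alice Taylor│Medium  │1012             
$3229.12│Bob Taylor  │High    │1013             
$4803.53│Carol Brown │Critical│1014             
$3102.06│Bob Davis   │Low     │1015             
$2604.27│Hank Davis  │Critical│1016             
$1598.59│Eve Taylor  │Medium  │1017             
                                                
                                                
                                                


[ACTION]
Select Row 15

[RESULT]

Amount  │Name        │Level   │ID               
────────┼────────────┼────────┼────             
$4387.14│Bob Davis   │Critical│1000             
$4429.62│Carol Davis │Critical│1001             
$2178.51│Alice Davis │Medium  │1002             
$3227.55│Dave Brown  │Low     │1003             
$4063.00│Carol Taylor│Medium  │1004             
$1451.02│Dave Jones  │Critical│1005             
$2761.30│Carol Taylor│High    │1006             
$4216.78│Eve Wilson  │High    │1007             
$3040.81│Alice Smith │Low     │1008             
$2400.70│Bob Smith   │Critical│1009             
$1386.32│Dave Brown  │High    │1010             
$1949.79│Frank Brown │Low     │1011             
$2921.00│Alice Taylor│Medium  │1012             
$3229.12│Bob Taylor  │High    │1013             
$4803.53│Carol Brown │Critical│1014             
>3102.06│Bob Davis   │Low     │1015             
$2604.27│Hank Davis  │Critical│1016             
$1598.59│Eve Taylor  │Medium  │1017             
                                                
                                                
                                                


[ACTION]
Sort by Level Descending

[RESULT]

Amount  │Name        │Level  ▼│ID               
────────┼────────────┼────────┼────             
$2178.51│Alice Davis │Medium  │1002             
$4063.00│Carol Taylor│Medium  │1004             
$2921.00│Alice Taylor│Medium  │1012             
$1598.59│Eve Taylor  │Medium  │1017             
$3227.55│Dave Brown  │Low     │1003             
$3040.81│Alice Smith │Low     │1008             
$1949.79│Frank Brown │Low     │1011             
$3102.06│Bob Davis   │Low     │1015             
$2761.30│Carol Taylor│High    │1006             
$4216.78│Eve Wilson  │High    │1007             
$1386.32│Dave Brown  │High    │1010             
$3229.12│Bob Taylor  │High    │1013             
$4387.14│Bob Davis   │Critical│1000             
$4429.62│Carol Davis │Critical│1001             
$1451.02│Dave Jones  │Critical│1005             
>2400.70│Bob Smith   │Critical│1009             
$4803.53│Carol Brown │Critical│1014             
$2604.27│Hank Davis  │Critical│1016             
                                                
                                                
                                                


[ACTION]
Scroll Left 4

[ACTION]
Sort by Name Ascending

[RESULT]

Amount  │Name       ▲│Level   │ID               
────────┼────────────┼────────┼────             
$2178.51│Alice Davis │Medium  │1002             
$3040.81│Alice Smith │Low     │1008             
$2921.00│Alice Taylor│Medium  │1012             
$3102.06│Bob Davis   │Low     │1015             
$4387.14│Bob Davis   │Critical│1000             
$2400.70│Bob Smith   │Critical│1009             
$3229.12│Bob Taylor  │High    │1013             
$4803.53│Carol Brown │Critical│1014             
$4429.62│Carol Davis │Critical│1001             
$4063.00│Carol Taylor│Medium  │1004             
$2761.30│Carol Taylor│High    │1006             
$3227.55│Dave Brown  │Low     │1003             
$1386.32│Dave Brown  │High    │1010             
$1451.02│Dave Jones  │Critical│1005             
$1598.59│Eve Taylor  │Medium  │1017             
>4216.78│Eve Wilson  │High    │1007             
$1949.79│Frank Brown │Low     │1011             
$2604.27│Hank Davis  │Critical│1016             
                                                
                                                
                                                


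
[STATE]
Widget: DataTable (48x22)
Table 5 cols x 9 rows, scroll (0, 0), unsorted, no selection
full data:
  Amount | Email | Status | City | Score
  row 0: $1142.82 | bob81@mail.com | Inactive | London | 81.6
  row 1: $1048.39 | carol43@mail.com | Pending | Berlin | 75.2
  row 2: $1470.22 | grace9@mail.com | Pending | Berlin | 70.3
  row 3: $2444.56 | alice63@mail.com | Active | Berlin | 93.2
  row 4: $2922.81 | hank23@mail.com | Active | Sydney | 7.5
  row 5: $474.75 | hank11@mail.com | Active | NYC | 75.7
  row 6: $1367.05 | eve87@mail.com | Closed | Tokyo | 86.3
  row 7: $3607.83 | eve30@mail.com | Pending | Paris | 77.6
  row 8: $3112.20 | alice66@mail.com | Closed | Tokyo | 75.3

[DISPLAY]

Amount  │Email           │Status  │City  │Score 
────────┼────────────────┼────────┼──────┼───── 
$1142.82│bob81@mail.com  │Inactive│London│81.6  
$1048.39│carol43@mail.com│Pending │Berlin│75.2  
$1470.22│grace9@mail.com │Pending │Berlin│70.3  
$2444.56│alice63@mail.com│Active  │Berlin│93.2  
$2922.81│hank23@mail.com │Active  │Sydney│7.5   
$474.75 │hank11@mail.com │Active  │NYC   │75.7  
$1367.05│eve87@mail.com  │Closed  │Tokyo │86.3  
$3607.83│eve30@mail.com  │Pending │Paris │77.6  
$3112.20│alice66@mail.com│Closed  │Tokyo │75.3  
                                                
                                                
                                                
                                                
                                                
                                                
                                                
                                                
                                                
                                                
                                                


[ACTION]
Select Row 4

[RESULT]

Amount  │Email           │Status  │City  │Score 
────────┼────────────────┼────────┼──────┼───── 
$1142.82│bob81@mail.com  │Inactive│London│81.6  
$1048.39│carol43@mail.com│Pending │Berlin│75.2  
$1470.22│grace9@mail.com │Pending │Berlin│70.3  
$2444.56│alice63@mail.com│Active  │Berlin│93.2  
>2922.81│hank23@mail.com │Active  │Sydney│7.5   
$474.75 │hank11@mail.com │Active  │NYC   │75.7  
$1367.05│eve87@mail.com  │Closed  │Tokyo │86.3  
$3607.83│eve30@mail.com  │Pending │Paris │77.6  
$3112.20│alice66@mail.com│Closed  │Tokyo │75.3  
                                                
                                                
                                                
                                                
                                                
                                                
                                                
                                                
                                                
                                                
                                                


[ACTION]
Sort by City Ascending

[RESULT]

Amount  │Email           │Status  │City ▲│Score 
────────┼────────────────┼────────┼──────┼───── 
$1048.39│carol43@mail.com│Pending │Berlin│75.2  
$1470.22│grace9@mail.com │Pending │Berlin│70.3  
$2444.56│alice63@mail.com│Active  │Berlin│93.2  
$1142.82│bob81@mail.com  │Inactive│London│81.6  
>474.75 │hank11@mail.com │Active  │NYC   │75.7  
$3607.83│eve30@mail.com  │Pending │Paris │77.6  
$2922.81│hank23@mail.com │Active  │Sydney│7.5   
$1367.05│eve87@mail.com  │Closed  │Tokyo │86.3  
$3112.20│alice66@mail.com│Closed  │Tokyo │75.3  
                                                
                                                
                                                
                                                
                                                
                                                
                                                
                                                
                                                
                                                
                                                


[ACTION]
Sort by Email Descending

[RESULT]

Amount  │Email          ▼│Status  │City  │Score 
────────┼────────────────┼────────┼──────┼───── 
$2922.81│hank23@mail.com │Active  │Sydney│7.5   
$474.75 │hank11@mail.com │Active  │NYC   │75.7  
$1470.22│grace9@mail.com │Pending │Berlin│70.3  
$1367.05│eve87@mail.com  │Closed  │Tokyo │86.3  
>3607.83│eve30@mail.com  │Pending │Paris │77.6  
$1048.39│carol43@mail.com│Pending │Berlin│75.2  
$1142.82│bob81@mail.com  │Inactive│London│81.6  
$3112.20│alice66@mail.com│Closed  │Tokyo │75.3  
$2444.56│alice63@mail.com│Active  │Berlin│93.2  
                                                
                                                
                                                
                                                
                                                
                                                
                                                
                                                
                                                
                                                
                                                
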